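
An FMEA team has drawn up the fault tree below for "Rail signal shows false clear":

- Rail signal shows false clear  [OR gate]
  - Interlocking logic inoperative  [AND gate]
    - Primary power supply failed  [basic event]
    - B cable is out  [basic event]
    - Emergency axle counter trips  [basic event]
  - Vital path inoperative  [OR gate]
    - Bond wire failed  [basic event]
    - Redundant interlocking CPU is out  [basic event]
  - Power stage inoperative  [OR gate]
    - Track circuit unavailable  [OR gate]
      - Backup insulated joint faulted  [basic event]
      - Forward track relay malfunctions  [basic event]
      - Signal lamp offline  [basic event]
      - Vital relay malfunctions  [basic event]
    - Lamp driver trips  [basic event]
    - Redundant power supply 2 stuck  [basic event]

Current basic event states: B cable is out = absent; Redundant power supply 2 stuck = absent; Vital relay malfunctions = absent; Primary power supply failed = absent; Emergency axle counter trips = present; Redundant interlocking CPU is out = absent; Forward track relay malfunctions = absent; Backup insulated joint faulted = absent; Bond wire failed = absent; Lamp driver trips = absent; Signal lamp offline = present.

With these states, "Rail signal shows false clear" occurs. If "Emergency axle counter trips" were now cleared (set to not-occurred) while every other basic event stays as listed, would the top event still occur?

Counterfactual: set "Emergency axle counter trips" to not occurred.
Interlocking logic inoperative [AND]: Primary power supply failed=not, B cable is out=not, Emergency axle counter trips=not → not all inputs occur → does not occur.
Vital path inoperative [OR]: Bond wire failed=not, Redundant interlocking CPU is out=not → no input occurs → does not occur.
Track circuit unavailable [OR]: Backup insulated joint faulted=not, Forward track relay malfunctions=not, Signal lamp offline=occurs, Vital relay malfunctions=not → at least one input occurs → occurs.
Power stage inoperative [OR]: Track circuit unavailable=occurs, Lamp driver trips=not, Redundant power supply 2 stuck=not → at least one input occurs → occurs.
Rail signal shows false clear [OR]: Interlocking logic inoperative=not, Vital path inoperative=not, Power stage inoperative=occurs → at least one input occurs → occurs.

Yes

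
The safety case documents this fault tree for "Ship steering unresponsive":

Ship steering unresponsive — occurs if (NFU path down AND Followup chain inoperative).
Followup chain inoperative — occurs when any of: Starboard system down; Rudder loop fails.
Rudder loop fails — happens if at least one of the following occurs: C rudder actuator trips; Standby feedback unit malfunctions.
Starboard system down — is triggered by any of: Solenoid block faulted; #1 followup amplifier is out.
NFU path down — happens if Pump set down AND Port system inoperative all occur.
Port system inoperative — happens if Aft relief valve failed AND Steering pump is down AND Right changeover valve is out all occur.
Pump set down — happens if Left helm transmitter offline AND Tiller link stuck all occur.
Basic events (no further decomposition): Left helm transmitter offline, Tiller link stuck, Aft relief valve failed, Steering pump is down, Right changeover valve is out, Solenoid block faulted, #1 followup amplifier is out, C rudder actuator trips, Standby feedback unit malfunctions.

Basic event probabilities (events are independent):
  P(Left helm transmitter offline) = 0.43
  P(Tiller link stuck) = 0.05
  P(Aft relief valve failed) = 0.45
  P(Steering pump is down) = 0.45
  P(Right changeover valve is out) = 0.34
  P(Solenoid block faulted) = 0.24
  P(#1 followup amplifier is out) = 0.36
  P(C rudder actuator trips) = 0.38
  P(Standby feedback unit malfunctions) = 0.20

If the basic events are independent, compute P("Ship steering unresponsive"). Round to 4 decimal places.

P(Pump set down) [AND] = 0.43 × 0.05 = 0.021500
P(Port system inoperative) [AND] = 0.45 × 0.45 × 0.34 = 0.068850
P(NFU path down) [AND] = 0.021500 × 0.068850 = 0.001480
P(Starboard system down) [OR] = 1 − (1−0.24) × (1−0.36) = 0.513600
P(Rudder loop fails) [OR] = 1 − (1−0.38) × (1−0.20) = 0.504000
P(Followup chain inoperative) [OR] = 1 − (1−0.513600) × (1−0.504000) = 0.758746
P(Ship steering unresponsive) [AND] = 0.001480 × 0.758746 = 0.001123
Rounded to 4 decimal places: P(Ship steering unresponsive) ≈ 0.0011.

0.0011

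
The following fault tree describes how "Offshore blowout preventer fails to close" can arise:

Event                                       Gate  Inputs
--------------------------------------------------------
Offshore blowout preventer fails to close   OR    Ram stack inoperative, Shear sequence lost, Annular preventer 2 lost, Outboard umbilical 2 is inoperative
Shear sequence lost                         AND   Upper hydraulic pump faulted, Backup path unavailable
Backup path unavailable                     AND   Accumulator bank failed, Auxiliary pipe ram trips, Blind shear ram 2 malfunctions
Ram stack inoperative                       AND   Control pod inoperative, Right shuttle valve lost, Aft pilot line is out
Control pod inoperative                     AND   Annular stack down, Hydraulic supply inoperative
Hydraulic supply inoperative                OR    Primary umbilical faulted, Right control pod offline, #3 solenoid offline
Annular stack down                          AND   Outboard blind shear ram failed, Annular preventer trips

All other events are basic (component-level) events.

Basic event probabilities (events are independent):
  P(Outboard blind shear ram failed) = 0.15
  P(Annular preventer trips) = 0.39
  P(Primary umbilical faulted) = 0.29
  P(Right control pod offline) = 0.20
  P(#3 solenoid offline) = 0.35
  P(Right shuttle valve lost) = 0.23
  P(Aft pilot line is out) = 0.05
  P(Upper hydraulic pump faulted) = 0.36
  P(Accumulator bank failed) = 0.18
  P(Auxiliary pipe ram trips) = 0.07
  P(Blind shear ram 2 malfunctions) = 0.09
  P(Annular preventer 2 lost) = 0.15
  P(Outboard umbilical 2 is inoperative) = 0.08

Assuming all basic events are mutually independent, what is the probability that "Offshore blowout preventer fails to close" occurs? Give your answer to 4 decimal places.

0.2187

P(Annular stack down) [AND] = 0.15 × 0.39 = 0.058500
P(Hydraulic supply inoperative) [OR] = 1 − (1−0.29) × (1−0.20) × (1−0.35) = 0.630800
P(Control pod inoperative) [AND] = 0.058500 × 0.630800 = 0.036902
P(Ram stack inoperative) [AND] = 0.036902 × 0.23 × 0.05 = 0.000424
P(Backup path unavailable) [AND] = 0.18 × 0.07 × 0.09 = 0.001134
P(Shear sequence lost) [AND] = 0.36 × 0.001134 = 0.000408
P(Offshore blowout preventer fails to close) [OR] = 1 − (1−0.000424) × (1−0.000408) × (1−0.15) × (1−0.08) = 0.218650
Rounded to 4 decimal places: P(Offshore blowout preventer fails to close) ≈ 0.2187.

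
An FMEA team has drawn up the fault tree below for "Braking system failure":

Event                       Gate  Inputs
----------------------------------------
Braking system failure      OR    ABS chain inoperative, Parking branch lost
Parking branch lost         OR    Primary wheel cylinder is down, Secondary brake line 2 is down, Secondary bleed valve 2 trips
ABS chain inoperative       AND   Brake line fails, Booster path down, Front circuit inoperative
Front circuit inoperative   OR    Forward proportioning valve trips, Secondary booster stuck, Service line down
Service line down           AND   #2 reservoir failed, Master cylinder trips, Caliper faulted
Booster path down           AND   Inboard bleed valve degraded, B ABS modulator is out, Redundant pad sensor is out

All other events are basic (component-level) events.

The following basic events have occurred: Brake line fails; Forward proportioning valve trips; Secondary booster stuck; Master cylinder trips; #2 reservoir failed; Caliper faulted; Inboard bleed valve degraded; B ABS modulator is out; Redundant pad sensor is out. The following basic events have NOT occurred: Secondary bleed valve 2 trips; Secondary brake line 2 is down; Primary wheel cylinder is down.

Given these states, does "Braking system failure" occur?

Booster path down [AND]: Inboard bleed valve degraded=occurs, B ABS modulator is out=occurs, Redundant pad sensor is out=occurs → all inputs occur → occurs.
Service line down [AND]: #2 reservoir failed=occurs, Master cylinder trips=occurs, Caliper faulted=occurs → all inputs occur → occurs.
Front circuit inoperative [OR]: Forward proportioning valve trips=occurs, Secondary booster stuck=occurs, Service line down=occurs → at least one input occurs → occurs.
ABS chain inoperative [AND]: Brake line fails=occurs, Booster path down=occurs, Front circuit inoperative=occurs → all inputs occur → occurs.
Parking branch lost [OR]: Primary wheel cylinder is down=not, Secondary brake line 2 is down=not, Secondary bleed valve 2 trips=not → no input occurs → does not occur.
Braking system failure [OR]: ABS chain inoperative=occurs, Parking branch lost=not → at least one input occurs → occurs.

Yes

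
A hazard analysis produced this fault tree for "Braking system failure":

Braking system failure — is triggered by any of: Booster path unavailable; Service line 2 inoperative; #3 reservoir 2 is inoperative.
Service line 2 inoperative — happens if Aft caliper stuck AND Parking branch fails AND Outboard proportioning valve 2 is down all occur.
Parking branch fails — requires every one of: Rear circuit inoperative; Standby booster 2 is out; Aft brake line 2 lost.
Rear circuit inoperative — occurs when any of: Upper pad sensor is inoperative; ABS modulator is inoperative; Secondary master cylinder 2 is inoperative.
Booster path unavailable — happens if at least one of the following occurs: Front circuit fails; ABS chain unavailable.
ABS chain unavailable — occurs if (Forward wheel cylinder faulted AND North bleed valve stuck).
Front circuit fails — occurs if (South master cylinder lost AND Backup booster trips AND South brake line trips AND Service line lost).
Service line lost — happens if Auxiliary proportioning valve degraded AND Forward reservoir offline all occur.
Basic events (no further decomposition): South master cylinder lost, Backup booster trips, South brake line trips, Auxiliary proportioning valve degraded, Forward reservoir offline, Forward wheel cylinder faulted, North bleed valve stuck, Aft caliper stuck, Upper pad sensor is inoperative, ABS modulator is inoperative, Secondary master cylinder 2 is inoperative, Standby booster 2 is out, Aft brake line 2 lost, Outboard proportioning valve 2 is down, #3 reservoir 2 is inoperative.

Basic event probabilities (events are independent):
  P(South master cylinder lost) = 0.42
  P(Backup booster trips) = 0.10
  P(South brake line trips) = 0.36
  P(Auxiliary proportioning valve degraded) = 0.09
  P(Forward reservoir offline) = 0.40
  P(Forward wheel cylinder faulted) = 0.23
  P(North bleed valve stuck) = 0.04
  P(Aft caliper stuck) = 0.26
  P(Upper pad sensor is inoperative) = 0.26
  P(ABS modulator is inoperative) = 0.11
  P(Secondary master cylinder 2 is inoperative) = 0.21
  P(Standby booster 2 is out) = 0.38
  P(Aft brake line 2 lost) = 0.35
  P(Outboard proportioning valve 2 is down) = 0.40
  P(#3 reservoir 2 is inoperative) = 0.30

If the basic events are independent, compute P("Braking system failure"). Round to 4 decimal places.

0.3114

P(Service line lost) [AND] = 0.09 × 0.40 = 0.036000
P(Front circuit fails) [AND] = 0.42 × 0.10 × 0.36 × 0.036000 = 0.000544
P(ABS chain unavailable) [AND] = 0.23 × 0.04 = 0.009200
P(Booster path unavailable) [OR] = 1 − (1−0.000544) × (1−0.009200) = 0.009739
P(Rear circuit inoperative) [OR] = 1 − (1−0.26) × (1−0.11) × (1−0.21) = 0.479706
P(Parking branch fails) [AND] = 0.479706 × 0.38 × 0.35 = 0.063801
P(Service line 2 inoperative) [AND] = 0.26 × 0.063801 × 0.40 = 0.006635
P(Braking system failure) [OR] = 1 − (1−0.009739) × (1−0.006635) × (1−0.30) = 0.311417
Rounded to 4 decimal places: P(Braking system failure) ≈ 0.3114.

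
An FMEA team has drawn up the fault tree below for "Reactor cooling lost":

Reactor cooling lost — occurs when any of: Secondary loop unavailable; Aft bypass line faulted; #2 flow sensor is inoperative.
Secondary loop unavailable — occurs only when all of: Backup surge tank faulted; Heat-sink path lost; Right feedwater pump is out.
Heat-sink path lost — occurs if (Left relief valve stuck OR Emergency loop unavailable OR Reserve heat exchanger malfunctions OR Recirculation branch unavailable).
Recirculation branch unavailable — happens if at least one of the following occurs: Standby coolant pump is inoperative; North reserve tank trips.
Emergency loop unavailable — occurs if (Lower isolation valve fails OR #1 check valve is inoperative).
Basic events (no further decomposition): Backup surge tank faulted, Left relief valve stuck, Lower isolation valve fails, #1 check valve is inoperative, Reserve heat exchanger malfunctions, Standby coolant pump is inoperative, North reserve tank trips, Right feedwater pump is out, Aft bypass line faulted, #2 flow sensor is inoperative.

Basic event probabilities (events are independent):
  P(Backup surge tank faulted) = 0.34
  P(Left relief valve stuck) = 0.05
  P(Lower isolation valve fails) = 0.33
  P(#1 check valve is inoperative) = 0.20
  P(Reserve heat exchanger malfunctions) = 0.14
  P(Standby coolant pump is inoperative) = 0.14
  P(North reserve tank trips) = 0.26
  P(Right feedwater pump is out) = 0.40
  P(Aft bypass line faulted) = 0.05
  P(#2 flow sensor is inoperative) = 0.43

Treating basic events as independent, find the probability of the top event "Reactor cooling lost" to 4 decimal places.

P(Emergency loop unavailable) [OR] = 1 − (1−0.33) × (1−0.20) = 0.464000
P(Recirculation branch unavailable) [OR] = 1 − (1−0.14) × (1−0.26) = 0.363600
P(Heat-sink path lost) [OR] = 1 − (1−0.05) × (1−0.464000) × (1−0.14) × (1−0.363600) = 0.721313
P(Secondary loop unavailable) [AND] = 0.34 × 0.721313 × 0.40 = 0.098099
P(Reactor cooling lost) [OR] = 1 − (1−0.098099) × (1−0.05) × (1−0.43) = 0.511621
Rounded to 4 decimal places: P(Reactor cooling lost) ≈ 0.5116.

0.5116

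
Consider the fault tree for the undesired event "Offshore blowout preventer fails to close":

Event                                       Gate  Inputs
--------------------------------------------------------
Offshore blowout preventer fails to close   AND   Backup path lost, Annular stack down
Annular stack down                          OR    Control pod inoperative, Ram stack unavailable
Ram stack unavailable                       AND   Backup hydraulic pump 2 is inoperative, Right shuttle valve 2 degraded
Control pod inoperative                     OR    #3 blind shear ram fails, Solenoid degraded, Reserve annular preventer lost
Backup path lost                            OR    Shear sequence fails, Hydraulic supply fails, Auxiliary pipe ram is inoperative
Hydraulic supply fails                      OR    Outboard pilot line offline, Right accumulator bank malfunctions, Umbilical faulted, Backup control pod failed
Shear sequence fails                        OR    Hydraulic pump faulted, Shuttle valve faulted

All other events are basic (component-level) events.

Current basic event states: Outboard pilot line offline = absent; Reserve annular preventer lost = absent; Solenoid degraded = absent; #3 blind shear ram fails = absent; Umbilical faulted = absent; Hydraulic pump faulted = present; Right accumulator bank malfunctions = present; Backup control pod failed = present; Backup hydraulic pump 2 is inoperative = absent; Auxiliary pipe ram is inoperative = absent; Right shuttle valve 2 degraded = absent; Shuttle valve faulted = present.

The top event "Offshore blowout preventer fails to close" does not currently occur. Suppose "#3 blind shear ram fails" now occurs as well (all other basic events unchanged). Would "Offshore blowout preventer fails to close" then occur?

Yes

Counterfactual: set "#3 blind shear ram fails" to occurred.
Shear sequence fails [OR]: Hydraulic pump faulted=occurs, Shuttle valve faulted=occurs → at least one input occurs → occurs.
Hydraulic supply fails [OR]: Outboard pilot line offline=not, Right accumulator bank malfunctions=occurs, Umbilical faulted=not, Backup control pod failed=occurs → at least one input occurs → occurs.
Backup path lost [OR]: Shear sequence fails=occurs, Hydraulic supply fails=occurs, Auxiliary pipe ram is inoperative=not → at least one input occurs → occurs.
Control pod inoperative [OR]: #3 blind shear ram fails=occurs, Solenoid degraded=not, Reserve annular preventer lost=not → at least one input occurs → occurs.
Ram stack unavailable [AND]: Backup hydraulic pump 2 is inoperative=not, Right shuttle valve 2 degraded=not → not all inputs occur → does not occur.
Annular stack down [OR]: Control pod inoperative=occurs, Ram stack unavailable=not → at least one input occurs → occurs.
Offshore blowout preventer fails to close [AND]: Backup path lost=occurs, Annular stack down=occurs → all inputs occur → occurs.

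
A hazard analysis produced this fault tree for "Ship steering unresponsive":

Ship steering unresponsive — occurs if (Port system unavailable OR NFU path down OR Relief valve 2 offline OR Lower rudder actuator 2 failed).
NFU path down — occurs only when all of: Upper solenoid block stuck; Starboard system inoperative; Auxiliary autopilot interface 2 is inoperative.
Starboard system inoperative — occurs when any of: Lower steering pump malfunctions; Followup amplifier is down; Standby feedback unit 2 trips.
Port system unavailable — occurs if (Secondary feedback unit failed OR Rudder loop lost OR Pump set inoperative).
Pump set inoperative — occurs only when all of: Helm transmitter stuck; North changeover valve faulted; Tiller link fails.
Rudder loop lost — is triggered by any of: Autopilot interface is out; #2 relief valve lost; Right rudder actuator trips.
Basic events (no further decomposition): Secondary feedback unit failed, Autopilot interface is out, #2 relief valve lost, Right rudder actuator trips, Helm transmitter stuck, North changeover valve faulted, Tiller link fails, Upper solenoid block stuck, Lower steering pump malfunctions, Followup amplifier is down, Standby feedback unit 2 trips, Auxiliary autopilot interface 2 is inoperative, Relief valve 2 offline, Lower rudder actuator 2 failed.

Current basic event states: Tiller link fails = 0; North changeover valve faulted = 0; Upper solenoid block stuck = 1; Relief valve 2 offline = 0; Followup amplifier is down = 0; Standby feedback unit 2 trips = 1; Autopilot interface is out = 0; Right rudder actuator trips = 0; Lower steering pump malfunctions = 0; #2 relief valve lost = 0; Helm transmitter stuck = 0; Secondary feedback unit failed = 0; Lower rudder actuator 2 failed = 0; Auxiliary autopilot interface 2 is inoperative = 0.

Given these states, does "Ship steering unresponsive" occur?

Rudder loop lost [OR]: Autopilot interface is out=not, #2 relief valve lost=not, Right rudder actuator trips=not → no input occurs → does not occur.
Pump set inoperative [AND]: Helm transmitter stuck=not, North changeover valve faulted=not, Tiller link fails=not → not all inputs occur → does not occur.
Port system unavailable [OR]: Secondary feedback unit failed=not, Rudder loop lost=not, Pump set inoperative=not → no input occurs → does not occur.
Starboard system inoperative [OR]: Lower steering pump malfunctions=not, Followup amplifier is down=not, Standby feedback unit 2 trips=occurs → at least one input occurs → occurs.
NFU path down [AND]: Upper solenoid block stuck=occurs, Starboard system inoperative=occurs, Auxiliary autopilot interface 2 is inoperative=not → not all inputs occur → does not occur.
Ship steering unresponsive [OR]: Port system unavailable=not, NFU path down=not, Relief valve 2 offline=not, Lower rudder actuator 2 failed=not → no input occurs → does not occur.

No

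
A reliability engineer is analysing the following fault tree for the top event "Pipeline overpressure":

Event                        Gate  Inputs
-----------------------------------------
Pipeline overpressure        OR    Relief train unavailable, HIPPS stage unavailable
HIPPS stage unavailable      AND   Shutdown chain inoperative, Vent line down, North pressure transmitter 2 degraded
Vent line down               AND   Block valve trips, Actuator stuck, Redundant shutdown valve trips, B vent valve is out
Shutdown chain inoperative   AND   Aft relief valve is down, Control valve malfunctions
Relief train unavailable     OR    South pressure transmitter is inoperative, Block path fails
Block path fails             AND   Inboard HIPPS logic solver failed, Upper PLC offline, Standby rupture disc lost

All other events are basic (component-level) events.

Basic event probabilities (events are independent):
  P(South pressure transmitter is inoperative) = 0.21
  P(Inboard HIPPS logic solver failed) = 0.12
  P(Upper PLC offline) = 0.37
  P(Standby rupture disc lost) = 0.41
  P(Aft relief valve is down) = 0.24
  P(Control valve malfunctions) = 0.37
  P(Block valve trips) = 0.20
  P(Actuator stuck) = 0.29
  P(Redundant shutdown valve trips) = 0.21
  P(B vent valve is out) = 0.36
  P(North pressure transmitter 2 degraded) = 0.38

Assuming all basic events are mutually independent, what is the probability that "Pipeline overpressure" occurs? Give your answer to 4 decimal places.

P(Block path fails) [AND] = 0.12 × 0.37 × 0.41 = 0.018204
P(Relief train unavailable) [OR] = 1 − (1−0.21) × (1−0.018204) = 0.224381
P(Shutdown chain inoperative) [AND] = 0.24 × 0.37 = 0.088800
P(Vent line down) [AND] = 0.20 × 0.29 × 0.21 × 0.36 = 0.004385
P(HIPPS stage unavailable) [AND] = 0.088800 × 0.004385 × 0.38 = 0.000148
P(Pipeline overpressure) [OR] = 1 − (1−0.224381) × (1−0.000148) = 0.224496
Rounded to 4 decimal places: P(Pipeline overpressure) ≈ 0.2245.

0.2245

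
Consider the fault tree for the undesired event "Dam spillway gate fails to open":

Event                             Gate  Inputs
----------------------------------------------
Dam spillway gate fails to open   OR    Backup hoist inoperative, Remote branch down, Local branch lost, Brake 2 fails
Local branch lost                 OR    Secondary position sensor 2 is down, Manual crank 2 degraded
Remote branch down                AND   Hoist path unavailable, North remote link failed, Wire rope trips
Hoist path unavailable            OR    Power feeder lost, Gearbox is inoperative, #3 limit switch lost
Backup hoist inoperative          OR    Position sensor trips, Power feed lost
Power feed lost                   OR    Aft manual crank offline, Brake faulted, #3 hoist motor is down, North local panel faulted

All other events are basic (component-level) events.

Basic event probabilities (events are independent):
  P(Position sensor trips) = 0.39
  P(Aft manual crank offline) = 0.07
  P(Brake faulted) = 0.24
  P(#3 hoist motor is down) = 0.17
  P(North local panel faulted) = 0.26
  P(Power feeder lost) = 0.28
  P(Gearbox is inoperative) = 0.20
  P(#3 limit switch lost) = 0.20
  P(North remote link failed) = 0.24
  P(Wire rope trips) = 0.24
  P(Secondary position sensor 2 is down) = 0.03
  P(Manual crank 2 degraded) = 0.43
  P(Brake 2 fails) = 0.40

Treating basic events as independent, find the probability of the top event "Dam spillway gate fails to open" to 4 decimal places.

P(Power feed lost) [OR] = 1 − (1−0.07) × (1−0.24) × (1−0.17) × (1−0.26) = 0.565883
P(Backup hoist inoperative) [OR] = 1 − (1−0.39) × (1−0.565883) = 0.735189
P(Hoist path unavailable) [OR] = 1 − (1−0.28) × (1−0.20) × (1−0.20) = 0.539200
P(Remote branch down) [AND] = 0.539200 × 0.24 × 0.24 = 0.031058
P(Local branch lost) [OR] = 1 − (1−0.03) × (1−0.43) = 0.447100
P(Dam spillway gate fails to open) [OR] = 1 − (1−0.735189) × (1−0.031058) × (1−0.447100) × (1−0.40) = 0.914880
Rounded to 4 decimal places: P(Dam spillway gate fails to open) ≈ 0.9149.

0.9149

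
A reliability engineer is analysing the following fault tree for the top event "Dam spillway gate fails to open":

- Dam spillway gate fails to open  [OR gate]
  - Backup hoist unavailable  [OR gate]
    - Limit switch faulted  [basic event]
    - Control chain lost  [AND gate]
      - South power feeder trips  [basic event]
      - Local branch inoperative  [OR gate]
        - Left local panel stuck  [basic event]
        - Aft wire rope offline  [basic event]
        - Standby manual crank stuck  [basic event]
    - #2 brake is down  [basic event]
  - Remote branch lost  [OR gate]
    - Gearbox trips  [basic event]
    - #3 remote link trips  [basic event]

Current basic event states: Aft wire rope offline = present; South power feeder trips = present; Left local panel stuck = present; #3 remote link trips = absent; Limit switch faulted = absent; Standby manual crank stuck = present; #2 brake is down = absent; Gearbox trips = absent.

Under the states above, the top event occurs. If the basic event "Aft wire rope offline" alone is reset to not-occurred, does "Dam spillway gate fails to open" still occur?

Yes

Counterfactual: set "Aft wire rope offline" to not occurred.
Local branch inoperative [OR]: Left local panel stuck=occurs, Aft wire rope offline=not, Standby manual crank stuck=occurs → at least one input occurs → occurs.
Control chain lost [AND]: South power feeder trips=occurs, Local branch inoperative=occurs → all inputs occur → occurs.
Backup hoist unavailable [OR]: Limit switch faulted=not, Control chain lost=occurs, #2 brake is down=not → at least one input occurs → occurs.
Remote branch lost [OR]: Gearbox trips=not, #3 remote link trips=not → no input occurs → does not occur.
Dam spillway gate fails to open [OR]: Backup hoist unavailable=occurs, Remote branch lost=not → at least one input occurs → occurs.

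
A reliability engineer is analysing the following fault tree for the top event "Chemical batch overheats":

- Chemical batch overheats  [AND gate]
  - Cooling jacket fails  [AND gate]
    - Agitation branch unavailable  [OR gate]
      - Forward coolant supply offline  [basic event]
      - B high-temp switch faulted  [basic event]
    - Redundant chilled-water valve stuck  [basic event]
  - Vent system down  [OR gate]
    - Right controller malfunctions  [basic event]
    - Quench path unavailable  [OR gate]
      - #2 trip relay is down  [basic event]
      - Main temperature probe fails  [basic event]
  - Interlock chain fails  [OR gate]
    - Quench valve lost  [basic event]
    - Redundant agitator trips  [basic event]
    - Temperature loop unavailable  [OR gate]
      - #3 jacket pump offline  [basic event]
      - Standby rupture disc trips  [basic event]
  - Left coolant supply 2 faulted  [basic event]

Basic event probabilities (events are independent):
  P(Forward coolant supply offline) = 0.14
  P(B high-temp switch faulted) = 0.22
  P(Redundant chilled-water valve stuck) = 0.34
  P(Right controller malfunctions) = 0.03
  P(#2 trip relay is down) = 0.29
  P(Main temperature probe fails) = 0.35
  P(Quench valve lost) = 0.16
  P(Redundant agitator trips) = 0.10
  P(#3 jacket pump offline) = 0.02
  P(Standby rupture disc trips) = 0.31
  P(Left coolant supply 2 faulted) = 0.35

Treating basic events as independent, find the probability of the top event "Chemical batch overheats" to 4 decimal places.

P(Agitation branch unavailable) [OR] = 1 − (1−0.14) × (1−0.22) = 0.329200
P(Cooling jacket fails) [AND] = 0.329200 × 0.34 = 0.111928
P(Quench path unavailable) [OR] = 1 − (1−0.29) × (1−0.35) = 0.538500
P(Vent system down) [OR] = 1 − (1−0.03) × (1−0.538500) = 0.552345
P(Temperature loop unavailable) [OR] = 1 − (1−0.02) × (1−0.31) = 0.323800
P(Interlock chain fails) [OR] = 1 − (1−0.16) × (1−0.10) × (1−0.323800) = 0.488793
P(Chemical batch overheats) [AND] = 0.111928 × 0.552345 × 0.488793 × 0.35 = 0.010577
Rounded to 4 decimal places: P(Chemical batch overheats) ≈ 0.0106.

0.0106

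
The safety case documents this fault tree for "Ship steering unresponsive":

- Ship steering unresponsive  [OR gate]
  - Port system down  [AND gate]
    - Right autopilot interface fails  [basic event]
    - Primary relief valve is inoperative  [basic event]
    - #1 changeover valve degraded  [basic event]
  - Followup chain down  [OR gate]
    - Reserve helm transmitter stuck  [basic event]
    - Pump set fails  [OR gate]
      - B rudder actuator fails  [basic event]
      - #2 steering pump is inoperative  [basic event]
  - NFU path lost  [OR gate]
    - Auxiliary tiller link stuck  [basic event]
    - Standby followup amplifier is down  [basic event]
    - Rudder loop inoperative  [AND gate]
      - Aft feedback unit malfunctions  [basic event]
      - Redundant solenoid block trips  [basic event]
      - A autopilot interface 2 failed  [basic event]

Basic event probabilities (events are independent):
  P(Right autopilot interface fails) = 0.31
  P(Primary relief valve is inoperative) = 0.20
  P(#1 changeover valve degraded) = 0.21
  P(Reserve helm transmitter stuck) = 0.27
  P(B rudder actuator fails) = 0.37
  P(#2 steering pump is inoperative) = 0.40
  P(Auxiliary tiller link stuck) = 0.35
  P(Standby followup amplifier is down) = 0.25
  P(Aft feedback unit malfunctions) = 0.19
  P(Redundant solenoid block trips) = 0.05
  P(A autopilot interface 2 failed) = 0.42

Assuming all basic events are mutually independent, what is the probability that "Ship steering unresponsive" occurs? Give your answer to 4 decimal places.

P(Port system down) [AND] = 0.31 × 0.20 × 0.21 = 0.013020
P(Pump set fails) [OR] = 1 − (1−0.37) × (1−0.40) = 0.622000
P(Followup chain down) [OR] = 1 − (1−0.27) × (1−0.622000) = 0.724060
P(Rudder loop inoperative) [AND] = 0.19 × 0.05 × 0.42 = 0.003990
P(NFU path lost) [OR] = 1 − (1−0.35) × (1−0.25) × (1−0.003990) = 0.514445
P(Ship steering unresponsive) [OR] = 1 − (1−0.013020) × (1−0.724060) × (1−0.514445) = 0.867760
Rounded to 4 decimal places: P(Ship steering unresponsive) ≈ 0.8678.

0.8678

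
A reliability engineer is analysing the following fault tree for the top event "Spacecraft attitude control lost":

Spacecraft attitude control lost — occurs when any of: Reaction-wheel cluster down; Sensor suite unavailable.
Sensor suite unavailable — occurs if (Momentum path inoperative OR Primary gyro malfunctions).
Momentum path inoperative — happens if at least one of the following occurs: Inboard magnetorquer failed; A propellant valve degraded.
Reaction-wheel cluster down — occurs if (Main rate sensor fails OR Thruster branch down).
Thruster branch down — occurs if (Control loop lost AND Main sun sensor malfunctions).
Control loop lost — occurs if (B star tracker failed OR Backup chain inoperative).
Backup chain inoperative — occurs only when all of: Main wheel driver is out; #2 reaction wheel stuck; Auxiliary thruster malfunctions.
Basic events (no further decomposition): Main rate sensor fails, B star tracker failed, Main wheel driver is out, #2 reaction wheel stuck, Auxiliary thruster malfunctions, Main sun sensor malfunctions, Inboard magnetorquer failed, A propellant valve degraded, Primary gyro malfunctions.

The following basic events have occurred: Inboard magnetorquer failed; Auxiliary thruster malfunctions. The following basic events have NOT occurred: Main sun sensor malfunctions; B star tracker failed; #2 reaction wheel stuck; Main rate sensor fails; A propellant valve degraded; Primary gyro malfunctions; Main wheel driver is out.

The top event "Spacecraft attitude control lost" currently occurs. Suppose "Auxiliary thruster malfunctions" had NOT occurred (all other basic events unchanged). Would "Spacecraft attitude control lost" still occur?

Counterfactual: set "Auxiliary thruster malfunctions" to not occurred.
Backup chain inoperative [AND]: Main wheel driver is out=not, #2 reaction wheel stuck=not, Auxiliary thruster malfunctions=not → not all inputs occur → does not occur.
Control loop lost [OR]: B star tracker failed=not, Backup chain inoperative=not → no input occurs → does not occur.
Thruster branch down [AND]: Control loop lost=not, Main sun sensor malfunctions=not → not all inputs occur → does not occur.
Reaction-wheel cluster down [OR]: Main rate sensor fails=not, Thruster branch down=not → no input occurs → does not occur.
Momentum path inoperative [OR]: Inboard magnetorquer failed=occurs, A propellant valve degraded=not → at least one input occurs → occurs.
Sensor suite unavailable [OR]: Momentum path inoperative=occurs, Primary gyro malfunctions=not → at least one input occurs → occurs.
Spacecraft attitude control lost [OR]: Reaction-wheel cluster down=not, Sensor suite unavailable=occurs → at least one input occurs → occurs.

Yes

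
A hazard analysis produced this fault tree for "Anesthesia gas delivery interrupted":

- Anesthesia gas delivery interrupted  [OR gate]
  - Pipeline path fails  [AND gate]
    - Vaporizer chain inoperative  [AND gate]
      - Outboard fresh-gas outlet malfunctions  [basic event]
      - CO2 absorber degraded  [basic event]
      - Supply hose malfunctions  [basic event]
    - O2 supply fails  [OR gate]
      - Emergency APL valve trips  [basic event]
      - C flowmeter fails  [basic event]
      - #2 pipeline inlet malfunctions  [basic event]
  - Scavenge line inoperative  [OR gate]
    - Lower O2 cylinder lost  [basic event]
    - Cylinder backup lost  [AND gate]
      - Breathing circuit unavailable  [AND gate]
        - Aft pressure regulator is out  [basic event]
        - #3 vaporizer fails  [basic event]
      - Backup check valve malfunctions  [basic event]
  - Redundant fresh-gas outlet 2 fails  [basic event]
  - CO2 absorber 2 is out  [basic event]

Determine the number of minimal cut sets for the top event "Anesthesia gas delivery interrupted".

7

Vaporizer chain inoperative [AND]: one cut set from each child combined → 1 × 1 × 1 = 1 cut set(s).
O2 supply fails [OR]: union of children's cut sets → 3 cut set(s).
Pipeline path fails [AND]: one cut set from each child combined → 1 × 3 = 3 cut set(s).
Breathing circuit unavailable [AND]: one cut set from each child combined → 1 × 1 = 1 cut set(s).
Cylinder backup lost [AND]: one cut set from each child combined → 1 × 1 = 1 cut set(s).
Scavenge line inoperative [OR]: union of children's cut sets → 2 cut set(s).
Anesthesia gas delivery interrupted [OR]: union of children's cut sets → 7 cut set(s).
Minimal cut sets: {CO2 absorber degraded, Emergency APL valve trips, Outboard fresh-gas outlet malfunctions, Supply hose malfunctions}; {C flowmeter fails, CO2 absorber degraded, Outboard fresh-gas outlet malfunctions, Supply hose malfunctions}; {#2 pipeline inlet malfunctions, CO2 absorber degraded, Outboard fresh-gas outlet malfunctions, Supply hose malfunctions}; {Lower O2 cylinder lost}; {#3 vaporizer fails, Aft pressure regulator is out, Backup check valve malfunctions}; {Redundant fresh-gas outlet 2 fails}; {CO2 absorber 2 is out}.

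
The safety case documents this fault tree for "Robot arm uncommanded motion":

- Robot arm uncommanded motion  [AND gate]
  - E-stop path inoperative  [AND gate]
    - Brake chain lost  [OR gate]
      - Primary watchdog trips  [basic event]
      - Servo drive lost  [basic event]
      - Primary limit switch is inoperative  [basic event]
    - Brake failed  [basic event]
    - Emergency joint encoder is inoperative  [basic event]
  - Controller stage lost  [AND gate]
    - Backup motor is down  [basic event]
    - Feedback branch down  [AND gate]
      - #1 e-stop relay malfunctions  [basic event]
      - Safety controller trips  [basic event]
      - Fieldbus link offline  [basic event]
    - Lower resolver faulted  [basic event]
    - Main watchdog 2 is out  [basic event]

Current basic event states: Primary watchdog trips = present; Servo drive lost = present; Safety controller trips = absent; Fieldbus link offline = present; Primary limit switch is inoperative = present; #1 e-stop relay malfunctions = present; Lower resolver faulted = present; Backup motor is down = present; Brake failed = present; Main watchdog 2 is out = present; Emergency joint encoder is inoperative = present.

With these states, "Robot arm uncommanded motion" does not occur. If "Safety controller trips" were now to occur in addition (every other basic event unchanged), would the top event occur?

Yes

Counterfactual: set "Safety controller trips" to occurred.
Brake chain lost [OR]: Primary watchdog trips=occurs, Servo drive lost=occurs, Primary limit switch is inoperative=occurs → at least one input occurs → occurs.
E-stop path inoperative [AND]: Brake chain lost=occurs, Brake failed=occurs, Emergency joint encoder is inoperative=occurs → all inputs occur → occurs.
Feedback branch down [AND]: #1 e-stop relay malfunctions=occurs, Safety controller trips=occurs, Fieldbus link offline=occurs → all inputs occur → occurs.
Controller stage lost [AND]: Backup motor is down=occurs, Feedback branch down=occurs, Lower resolver faulted=occurs, Main watchdog 2 is out=occurs → all inputs occur → occurs.
Robot arm uncommanded motion [AND]: E-stop path inoperative=occurs, Controller stage lost=occurs → all inputs occur → occurs.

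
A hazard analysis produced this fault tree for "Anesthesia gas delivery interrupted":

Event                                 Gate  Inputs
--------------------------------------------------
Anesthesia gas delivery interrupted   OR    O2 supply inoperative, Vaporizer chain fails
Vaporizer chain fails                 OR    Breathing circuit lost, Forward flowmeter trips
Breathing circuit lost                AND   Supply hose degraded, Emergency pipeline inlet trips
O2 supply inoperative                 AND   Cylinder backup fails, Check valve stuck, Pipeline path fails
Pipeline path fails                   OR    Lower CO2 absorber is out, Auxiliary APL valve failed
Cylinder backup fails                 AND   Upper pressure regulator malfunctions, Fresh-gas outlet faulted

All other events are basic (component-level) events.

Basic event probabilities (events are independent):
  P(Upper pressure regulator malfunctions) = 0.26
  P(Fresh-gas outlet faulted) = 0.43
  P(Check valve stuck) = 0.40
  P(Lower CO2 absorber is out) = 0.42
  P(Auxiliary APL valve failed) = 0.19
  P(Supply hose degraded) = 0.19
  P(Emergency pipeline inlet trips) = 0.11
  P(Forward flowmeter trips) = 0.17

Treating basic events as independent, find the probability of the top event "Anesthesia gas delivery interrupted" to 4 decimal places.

0.2066

P(Cylinder backup fails) [AND] = 0.26 × 0.43 = 0.111800
P(Pipeline path fails) [OR] = 1 − (1−0.42) × (1−0.19) = 0.530200
P(O2 supply inoperative) [AND] = 0.111800 × 0.40 × 0.530200 = 0.023711
P(Breathing circuit lost) [AND] = 0.19 × 0.11 = 0.020900
P(Vaporizer chain fails) [OR] = 1 − (1−0.020900) × (1−0.17) = 0.187347
P(Anesthesia gas delivery interrupted) [OR] = 1 − (1−0.023711) × (1−0.187347) = 0.206616
Rounded to 4 decimal places: P(Anesthesia gas delivery interrupted) ≈ 0.2066.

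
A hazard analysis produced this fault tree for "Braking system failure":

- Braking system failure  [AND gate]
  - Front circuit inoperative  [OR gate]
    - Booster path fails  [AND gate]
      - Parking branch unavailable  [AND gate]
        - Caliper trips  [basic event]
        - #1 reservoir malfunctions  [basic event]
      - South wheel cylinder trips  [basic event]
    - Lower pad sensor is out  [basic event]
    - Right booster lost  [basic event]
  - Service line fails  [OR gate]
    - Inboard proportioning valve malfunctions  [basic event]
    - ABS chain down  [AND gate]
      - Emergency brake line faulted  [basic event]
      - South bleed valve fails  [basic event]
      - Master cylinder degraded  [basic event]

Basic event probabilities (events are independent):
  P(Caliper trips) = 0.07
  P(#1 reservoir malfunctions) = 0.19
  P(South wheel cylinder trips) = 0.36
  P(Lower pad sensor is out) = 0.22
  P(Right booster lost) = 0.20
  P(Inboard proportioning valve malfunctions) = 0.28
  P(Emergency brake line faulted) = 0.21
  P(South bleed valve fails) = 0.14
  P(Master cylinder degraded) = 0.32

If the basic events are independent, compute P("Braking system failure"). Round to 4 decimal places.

0.1087

P(Parking branch unavailable) [AND] = 0.07 × 0.19 = 0.013300
P(Booster path fails) [AND] = 0.013300 × 0.36 = 0.004788
P(Front circuit inoperative) [OR] = 1 − (1−0.004788) × (1−0.22) × (1−0.20) = 0.378988
P(ABS chain down) [AND] = 0.21 × 0.14 × 0.32 = 0.009408
P(Service line fails) [OR] = 1 − (1−0.28) × (1−0.009408) = 0.286774
P(Braking system failure) [AND] = 0.378988 × 0.286774 = 0.108684
Rounded to 4 decimal places: P(Braking system failure) ≈ 0.1087.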